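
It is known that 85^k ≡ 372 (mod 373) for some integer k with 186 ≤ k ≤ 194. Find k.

186

Compute 85^186 mod 373 = 372, then multiply by 85 repeatedly:
  85^186=372
Found 372 at exponent 186.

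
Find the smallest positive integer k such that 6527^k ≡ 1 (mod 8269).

4134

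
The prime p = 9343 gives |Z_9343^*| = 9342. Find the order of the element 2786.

4671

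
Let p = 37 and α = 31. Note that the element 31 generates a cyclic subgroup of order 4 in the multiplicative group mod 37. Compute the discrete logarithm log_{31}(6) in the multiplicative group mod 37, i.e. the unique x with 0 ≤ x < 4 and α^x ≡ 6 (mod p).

3

Successive powers of 31 modulo 37:
  31^0=1  31^1=31  31^2=36  31^3=6
So 31^3 ≡ 6 (mod 37), giving x = 3.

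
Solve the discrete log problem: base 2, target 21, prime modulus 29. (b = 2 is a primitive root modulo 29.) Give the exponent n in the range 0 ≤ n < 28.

17

Successive powers of 2 modulo 29:
  2^0=1  2^1=2  2^2=4  2^3=8  2^4=16  2^5=3
  2^6=6  2^7=12  2^8=24  2^9=19  2^10=9  2^11=18
  2^12=7  2^13=14  2^14=28  2^15=27  2^16=25  2^17=21
So 2^17 ≡ 21 (mod 29), giving n = 17.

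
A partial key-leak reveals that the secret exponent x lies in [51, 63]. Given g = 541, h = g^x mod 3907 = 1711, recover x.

59

Compute 541^51 mod 3907 = 1501, then multiply by 541 repeatedly:
  541^51=1501  541^52=3292  541^53=3287  541^54=582  541^55=2302
  541^56=2956  541^57=1233  541^58=2863  541^59=1711
Found 1711 at exponent 59.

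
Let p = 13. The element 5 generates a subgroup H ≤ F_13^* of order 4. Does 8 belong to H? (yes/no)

yes

8 ∈ ⟨5⟩ iff 8^4 ≡ 1 (mod 13), since |⟨5⟩| = 4.
8^4 mod 13 = 1.
Since 1 = 1, 8 lies in the subgroup.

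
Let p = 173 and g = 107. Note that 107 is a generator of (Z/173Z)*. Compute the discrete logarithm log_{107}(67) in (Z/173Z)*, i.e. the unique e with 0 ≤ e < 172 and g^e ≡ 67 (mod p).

170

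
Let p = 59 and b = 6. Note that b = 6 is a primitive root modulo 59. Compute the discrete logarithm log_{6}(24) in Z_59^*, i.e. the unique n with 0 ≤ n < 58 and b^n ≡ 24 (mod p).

9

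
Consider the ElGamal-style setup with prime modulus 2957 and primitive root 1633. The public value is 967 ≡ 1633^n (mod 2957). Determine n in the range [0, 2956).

521

Baby-step giant-step with m = ceil(sqrt(2956)) = 55.
Baby table (1633^j mod 2957 for j=0..54):
  0:1  1:1633  2:2432  3:205  4:624  5:1784  6:627  7:769
  8:2009  9:1384  10:924  11:822  12:2805  13:172  14:2918  15:1367
  16:2733  17:876  18:2277  19:1392  20:2160  21:2536  22:1488  23:2207
  24:2405  25:469  26:14  27:2163  28:1521  29:2870  30:2822  31:1320
  32:2864  33:1895  34:1513  35:1634  36:1108  37:2637  38:829  39:2408
  40:2411  41:1396  42:2778  43:436  44:2308  45:1746  46:670  47:20
  48:133  49:1328  50:1143  51:652  52:196  53:712  54:595
Giant step factor: 1633^(-55) ≡ 420 (mod 2957).
Scan 967·420^i mod 2957 for i = 0, 1, …:
  i=0: 967   i=1: 1031   i=2: 1298   i=3: 1072
  i=4: 776   i=5: 650   i=6: 956   i=7: 2325
  i=8: 690   i=9: 14
Match at i=9, j=26: n = 9·55 + 26 = 521.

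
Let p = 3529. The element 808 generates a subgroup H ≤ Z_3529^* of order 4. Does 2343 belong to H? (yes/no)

no

2343 ∈ ⟨808⟩ iff 2343^4 ≡ 1 (mod 3529), since |⟨808⟩| = 4.
2343^4 mod 3529 = 1761.
Since 1761 ≠ 1, 2343 does not lie in the subgroup.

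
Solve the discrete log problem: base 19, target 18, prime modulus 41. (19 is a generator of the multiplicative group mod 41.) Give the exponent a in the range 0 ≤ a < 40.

24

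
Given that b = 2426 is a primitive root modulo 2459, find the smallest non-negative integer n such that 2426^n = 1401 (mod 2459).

Baby-step giant-step with m = ceil(sqrt(2458)) = 50.
Baby table (2426^j mod 2459 for j=0..49):
  0:1  1:2426  2:1089  3:948  4:683  5:2051  6:1169  7:767
  8:1738  9:1662  10:1711  11:94  12:1816  13:1547  14:588  15:268
  16:992  17:1690  18:787  19:1078  20:1311  21:999  22:1459  23:1033
  24:337  25:1174  26:602  27:2265  28:1484  29:208  30:513  31:284
  32:464  33:1901  34:1201  35:2170  36:2160  37:31  38:1436  39:1792
  40:2339  41:1501  42:2106  43:1813  44:1646  45:2239  46:2342  47:1402
  48:455  49:2198
Giant step factor: 2426^(-50) ≡ 2270 (mod 2459).
Scan 1401·2270^i mod 2459 for i = 0, 1, …:
  i=0: 1401   i=1: 783   i=2: 2012   i=3: 877
  i=4: 1459
Match at i=4, j=22: n = 4·50 + 22 = 222.

222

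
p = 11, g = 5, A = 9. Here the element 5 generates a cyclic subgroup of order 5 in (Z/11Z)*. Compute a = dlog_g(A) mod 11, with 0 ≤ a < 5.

Successive powers of 5 modulo 11:
  5^0=1  5^1=5  5^2=3  5^3=4  5^4=9
So 5^4 ≡ 9 (mod 11), giving a = 4.

4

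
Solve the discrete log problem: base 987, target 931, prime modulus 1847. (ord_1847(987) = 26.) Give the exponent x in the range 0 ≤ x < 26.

3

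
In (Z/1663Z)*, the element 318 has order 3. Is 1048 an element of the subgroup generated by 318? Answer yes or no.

⟨318⟩ has order 3; its elements mod 1663 are {1, 318, 1344}.
1048 is not in this set.

no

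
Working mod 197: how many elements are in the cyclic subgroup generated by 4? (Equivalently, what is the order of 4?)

The order of 4 must divide p − 1 = 196 = 2^2 · 7^2.
Divisors: 1, 2, 4, 7, 14, 28, 49, 98, 196.
Check each in increasing order: 4^1 ≡ 4;  4^2 ≡ 16;  4^4 ≡ 59;  4^7 ≡ 33;  4^14 ≡ 104;  4^28 ≡ 178;  4^49 ≡ 196;  4^98 ≡ 1.
Smallest exponent giving 1 is 98.

98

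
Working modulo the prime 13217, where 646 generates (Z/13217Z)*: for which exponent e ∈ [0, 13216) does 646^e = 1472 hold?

10559

Baby-step giant-step with m = ceil(sqrt(13216)) = 115.
Baby table (646^j mod 13217 for j=0..114):
  0:1  1:646  2:7589  3:12204  4:6452  5:4637  6:8460  7:6539
  8:7971  9:7853  10:10927  11:964  12:1545  13:6795  14:1526  15:7738
  16:2722  17:551  18:12304  19:4967  20:10168  21:12896  22:4106  23:9076
  24:7965  25:3977  26:5044  27:7042  28:2484  29:5407  30:3634  31:8155
  32:7764  33:6301  34:12827  35:12400  36:898  37:11777  38:8167  39:2299
  40:4850  41:671  42:10522  43:3674  44:7561  45:7333  46:5432  47:6567
  48:12842  49:8873  50:8997  51:9799  52:12428  53:5769  54:12797  55:6237
  56:11134  57:2516  58:12862  59:8576  60:2173  61:2756  62:9298  63:5990
  64:10176  65:4847  66:11950  67:972  68:6713  69:1422  70:6639  71:6486
  72:167  73:2146  74:11748  75:2650  76:6907  77:7793  78:11818  79:8219
  80:9457  81:2968  82:863  83:2384  84:6892  85:11320  86:3719  87:10197
  88:5196  89:12715  90:6133  91:10035  92:6280  93:12478  94:11635  95:8954
  96:8455  97:3309  98:9677  99:12918  100:5101  101:4213  102:12113  103:534
  104:1322  105:8124  106:955  107:8948  108:4579  109:10643  110:2538  111:640
  112:3713  113:6321  114:12530
Giant step factor: 646^(-115) ≡ 7943 (mod 13217).
Scan 1472·7943^i mod 13217 for i = 0, 1, …:
  i=0: 1472   i=1: 8268   i=2: 10668   i=3: 1737
  i=4: 11660   i=5: 3861   i=6: 4483   i=7: 1871
  i=8: 5445   i=9: 3611     …   i=90: 7724
  i=91: 11635
Match at i=91, j=94: e = 91·115 + 94 = 10559.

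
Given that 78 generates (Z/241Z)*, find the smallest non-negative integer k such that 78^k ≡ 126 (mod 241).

105

Baby-step giant-step with m = ceil(sqrt(240)) = 16.
Baby table (78^j mod 241 for j=0..15):
  0:1  1:78  2:59  3:23  4:107  5:152  6:47  7:51
  8:122  9:117  10:209  11:155  12:40  13:228  14:191  15:197
Giant step factor: 78^(-16) ≡ 54 (mod 241).
Scan 126·54^i mod 241 for i = 0, 1, …:
  i=0: 126   i=1: 56   i=2: 132   i=3: 139
  i=4: 35   i=5: 203   i=6: 117
Match at i=6, j=9: k = 6·16 + 9 = 105.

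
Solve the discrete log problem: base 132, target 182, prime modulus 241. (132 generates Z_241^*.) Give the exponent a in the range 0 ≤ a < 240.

74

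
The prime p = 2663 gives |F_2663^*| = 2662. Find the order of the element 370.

2662

The order of 370 must divide p − 1 = 2662 = 2 · 11^3.
Divisors: 1, 2, 11, 22, 121, 242, 1331, 2662.
Check each in increasing order: 370^1 ≡ 370;  370^2 ≡ 1087;  370^11 ≡ 1321;  370^22 ≡ 776;  370^121 ≡ 2190;  370^242 ≡ 37;  370^1331 ≡ 2662;  370^2662 ≡ 1.
Smallest exponent giving 1 is 2662.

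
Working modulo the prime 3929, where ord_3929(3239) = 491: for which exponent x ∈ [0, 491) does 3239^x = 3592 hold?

427

Baby-step giant-step with m = ceil(sqrt(491)) = 23.
Baby table (3239^j mod 3929 for j=0..22):
  0:1  1:3239  2:691  3:2548  4:2072  5:476  6:1596  7:2809
  8:2716  9:93  10:2623  11:1399  12:1224  13:175  14:1049  15:3055
  16:1923  17:1132  18:791  19:341  20:450  21:3820  22:559
Giant step factor: 3239^(-23) ≡ 547 (mod 3929).
Scan 3592·547^i mod 3929 for i = 0, 1, …:
  i=0: 3592   i=1: 324   i=2: 423   i=3: 3499
  i=4: 530   i=5: 3093   i=6: 2401   i=7: 1061
  i=8: 2804   i=9: 1478     …   i=17: 970
  i=18: 175
Match at i=18, j=13: x = 18·23 + 13 = 427.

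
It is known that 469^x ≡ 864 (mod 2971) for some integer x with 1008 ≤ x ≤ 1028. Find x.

Compute 469^1008 mod 2971 = 864, then multiply by 469 repeatedly:
  469^1008=864
Found 864 at exponent 1008.

1008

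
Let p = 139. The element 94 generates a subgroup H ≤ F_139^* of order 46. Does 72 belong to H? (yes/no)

no

72 ∈ ⟨94⟩ iff 72^46 ≡ 1 (mod 139), since |⟨94⟩| = 46.
72^46 mod 139 = 96.
Since 96 ≠ 1, 72 does not lie in the subgroup.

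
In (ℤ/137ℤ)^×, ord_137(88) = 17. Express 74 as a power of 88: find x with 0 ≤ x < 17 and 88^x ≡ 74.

Successive powers of 88 modulo 137:
  88^0=1  88^1=88  88^2=72  88^3=34  88^4=115  88^5=119
  88^6=60  88^7=74
So 88^7 ≡ 74 (mod 137), giving x = 7.

7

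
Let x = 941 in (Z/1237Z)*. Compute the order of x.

412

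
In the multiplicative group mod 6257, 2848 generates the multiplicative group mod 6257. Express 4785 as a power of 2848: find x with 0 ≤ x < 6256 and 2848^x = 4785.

Baby-step giant-step with m = ceil(sqrt(6256)) = 80.
Baby table (2848^j mod 6257 for j=0..79):
  0:1  1:2848  2:2032  3:5668  4:5661  5:4496  6:2786  7:652
  8:4824  9:4637  10:3906  11:5599  12:3116  13:1942  14:5885  15:4234
  16:1193  17:113  18:2717  19:4364  20:2270  21:1479  22:1231  23:1968
  24:4849  25:753  26:4650  27:3388  28:730  29:1716  30:451  31:1763
  32:2910  33:3412  34:255  35:428  36:5086  37:6230  38:4445  39:1449
  40:3389  41:3578  42:3748  43:6119  44:1167  45:1149  46:6198  47:907
  48:5252  49:3466  50:3879  51:3787  52:4565  53:5331  54:3206  55:1725
  56:1055  57:1280  58:3866  59:4305  60:3177  61:474  62:4697  63:5847
  64:2379  65:5318  66:3724  67:337  68:2455  69:2771  70:1731  71:5629
  72:958  73:332  74:729  75:5125  76:4676  77:2352  78:3506  79:5173
Giant step factor: 2848^(-80) ≡ 1775 (mod 6257).
Scan 4785·1775^i mod 6257 for i = 0, 1, …:
  i=0: 4785   i=1: 2626   i=2: 5942   i=3: 4005
  i=4: 923   i=5: 5248   i=6: 4784   i=7: 851
  i=8: 2588   i=9: 1062     …   i=76: 5323
  i=77: 255
Match at i=77, j=34: x = 77·80 + 34 = 6194.

6194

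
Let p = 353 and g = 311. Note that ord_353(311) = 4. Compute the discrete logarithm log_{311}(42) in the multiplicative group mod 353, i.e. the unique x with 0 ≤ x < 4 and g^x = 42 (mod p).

Successive powers of 311 modulo 353:
  311^0=1  311^1=311  311^2=352  311^3=42
So 311^3 ≡ 42 (mod 353), giving x = 3.

3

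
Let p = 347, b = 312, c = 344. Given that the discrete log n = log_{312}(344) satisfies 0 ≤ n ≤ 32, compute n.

Compute 312^0 mod 347 = 1, then multiply by 312 repeatedly:
  312^0=1  312^1=312  312^2=184  312^3=153  312^4=197
  312^5=45  312^6=160  312^7=299  312^8=292  312^9=190
  312^10=290  312^11=260  312^12=269  312^13=301  312^14=222
  312^15=211  312^16=249  312^17=307  312^18=12  312^19=274
  312^20=126  312^21=101  312^22=282  312^23=193  312^24=185
  312^25=118  312^26=34  312^27=198  312^28=10  312^29=344
Found 344 at exponent 29.

29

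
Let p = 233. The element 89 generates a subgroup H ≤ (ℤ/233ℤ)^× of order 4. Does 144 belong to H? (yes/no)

yes

⟨89⟩ has order 4; its elements mod 233 are {1, 89, 144, 232}.
144 is in this set.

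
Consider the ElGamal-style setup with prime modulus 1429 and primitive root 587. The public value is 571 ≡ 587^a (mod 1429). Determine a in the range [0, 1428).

284

Baby-step giant-step with m = ceil(sqrt(1428)) = 38.
Baby table (587^j mod 1429 for j=0..37):
  0:1  1:587  2:180  3:1343  4:962  5:239  6:251  7:150
  8:881  9:1278  10:1390  11:1400  12:125  13:496  14:1065  15:682
  16:214  17:1295  18:1366  19:173  20:92  21:1131  22:841  23:662
  24:1335  25:553  26:228  27:939  28:1028  29:398  30:699  31:190
  32:68  33:1333  34:808  35:1297  36:1111  37:533
Giant step factor: 587^(-38) ≡ 518 (mod 1429).
Scan 571·518^i mod 1429 for i = 0, 1, …:
  i=0: 571   i=1: 1404   i=2: 1340   i=3: 1055
  i=4: 612   i=5: 1207   i=6: 753   i=7: 1366
Match at i=7, j=18: a = 7·38 + 18 = 284.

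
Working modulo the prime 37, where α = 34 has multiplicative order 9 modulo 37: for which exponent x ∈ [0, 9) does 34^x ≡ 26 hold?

6

Successive powers of 34 modulo 37:
  34^0=1  34^1=34  34^2=9  34^3=10  34^4=7  34^5=16
  34^6=26
So 34^6 ≡ 26 (mod 37), giving x = 6.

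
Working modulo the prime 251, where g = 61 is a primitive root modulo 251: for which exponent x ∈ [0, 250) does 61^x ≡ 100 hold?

Baby-step giant-step with m = ceil(sqrt(250)) = 16.
Baby table (61^j mod 251 for j=0..15):
  0:1  1:61  2:207  3:77  4:179  5:126  6:156  7:229
  8:164  9:215  10:63  11:78  12:240  13:82  14:233  15:157
Giant step factor: 61^(-16) ≡ 103 (mod 251).
Scan 100·103^i mod 251 for i = 0, 1, …:
  i=0: 100   i=1: 9   i=2: 174   i=3: 101
  i=4: 112   i=5: 241   i=6: 225   i=7: 83
  i=8: 15   i=9: 39   i=10: 1
Match at i=10, j=0: x = 10·16 + 0 = 160.

160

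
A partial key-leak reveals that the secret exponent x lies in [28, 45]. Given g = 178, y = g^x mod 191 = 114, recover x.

43

Compute 178^28 mod 191 = 172, then multiply by 178 repeatedly:
  178^28=172  178^29=56  178^30=36  178^31=105  178^32=163
  178^33=173  178^34=43  178^35=14  178^36=9  178^37=74
  178^38=184  178^39=91  178^40=154  178^41=99  178^42=50
  178^43=114
Found 114 at exponent 43.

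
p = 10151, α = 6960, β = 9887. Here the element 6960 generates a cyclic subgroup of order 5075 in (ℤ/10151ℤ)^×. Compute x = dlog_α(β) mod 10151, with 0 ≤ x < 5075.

Baby-step giant-step with m = ceil(sqrt(5075)) = 72.
Baby table (6960^j mod 10151 for j=0..71):
  0:1  1:6960  2:1028  3:8576  4:1080  5:5060  6:3781  7:4368
  8:9186  9:3562  10:2778  11:7376  12:3353  13:9882  14:5695  15:7696
  16:7484  17:3859  18:9245  19:8162  20:2524  21:5810  22:6167  23:3892
  24:5452  25:1482  26:1304  27:846  28:580  29:6853  30:7482  31:90
  32:7189  33:1161  34:364  35:5841  36:8756  37:5307  38:7382  39:4509
  40:5899  41:6396  42:4025  43:7391  44:6243  45:5000  46:2372  47:3594
  48:2176  49:9819  50:3708  51:3838  52:5199  53:6876  54:5146  55:3432
  56:1417  57:5699  58:5083  59:1445  60:7710  61:3414  62:8100  63:7497
  64:2980  65:2307  66:7989  67:6413  68:533  69:4565  70:9921  71:3058
Giant step factor: 6960^(-72) ≡ 3630 (mod 10151).
Scan 9887·3630^i mod 10151 for i = 0, 1, …:
  i=0: 9887   i=1: 6025   i=2: 5496   i=3: 3765
  i=4: 3704   i=5: 5596   i=6: 1329   i=7: 2545
  i=8: 940   i=9: 1464     …   i=68: 5718
  i=69: 7696
Match at i=69, j=15: x = 69·72 + 15 = 4983.

4983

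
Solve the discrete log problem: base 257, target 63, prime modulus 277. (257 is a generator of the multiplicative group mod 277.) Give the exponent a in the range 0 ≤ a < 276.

50

Baby-step giant-step with m = ceil(sqrt(276)) = 17.
Baby table (257^j mod 277 for j=0..16):
  0:1  1:257  2:123  3:33  4:171  5:181  6:258  7:103
  8:156  9:204  10:75  11:162  12:84  13:259  14:83  15:2
  16:237
Giant step factor: 257^(-17) ≡ 134 (mod 277).
Scan 63·134^i mod 277 for i = 0, 1, …:
  i=0: 63   i=1: 132   i=2: 237
Match at i=2, j=16: a = 2·17 + 16 = 50.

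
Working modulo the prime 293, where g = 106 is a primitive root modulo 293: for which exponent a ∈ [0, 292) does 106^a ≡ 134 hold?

Baby-step giant-step with m = ceil(sqrt(292)) = 18.
Baby table (106^j mod 293 for j=0..17):
  0:1  1:106  2:102  3:264  4:149  5:265  6:255  7:74
  8:226  9:223  10:198  11:185  12:272  13:118  14:202  15:23
  16:94  17:2
Giant step factor: 106^(-18) ≡ 170 (mod 293).
Scan 134·170^i mod 293 for i = 0, 1, …:
  i=0: 134   i=1: 219   i=2: 19   i=3: 7
  i=4: 18   i=5: 130   i=6: 125   i=7: 154
  i=8: 103   i=9: 223
Match at i=9, j=9: a = 9·18 + 9 = 171.

171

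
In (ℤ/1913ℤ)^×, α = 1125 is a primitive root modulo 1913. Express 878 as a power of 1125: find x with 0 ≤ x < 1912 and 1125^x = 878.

557

Baby-step giant-step with m = ceil(sqrt(1912)) = 44.
Baby table (1125^j mod 1913 for j=0..43):
  0:1  1:1125  2:1132  3:1355  4:1627  5:1547  6:1458  7:809
  8:1450  9:1374  10:46  11:99  12:421  13:1114  14:235  15:381
  16:113  17:867  18:1658  19:75  20:203  21:728  22:236  23:1506
  24:1245  25:309  26:1372  27:1622  28:1661  29:1537  30:1686  31:967
  32:1291  33:408  34:1793  35:823  36:1896  37:5  38:1799  39:1834
  40:1036  41:483  42:83  43:1551
Giant step factor: 1125^(-44) ≡ 297 (mod 1913).
Scan 878·297^i mod 1913 for i = 0, 1, …:
  i=0: 878   i=1: 598   i=2: 1610   i=3: 1833
  i=4: 1109   i=5: 337   i=6: 613   i=7: 326
  i=8: 1172   i=9: 1831   i=10: 515   i=11: 1828
  i=12: 1537
Match at i=12, j=29: x = 12·44 + 29 = 557.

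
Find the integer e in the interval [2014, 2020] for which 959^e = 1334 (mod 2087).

2020

Compute 959^2014 mod 2087 = 133, then multiply by 959 repeatedly:
  959^2014=133  959^2015=240  959^2016=590  959^2017=233  959^2018=138
  959^2019=861  959^2020=1334
Found 1334 at exponent 2020.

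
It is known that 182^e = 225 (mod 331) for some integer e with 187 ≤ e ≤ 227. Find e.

Compute 182^187 mod 331 = 166, then multiply by 182 repeatedly:
  182^187=166  182^188=91  182^189=12  182^190=198  182^191=288
  182^192=118  182^193=292  182^194=184  182^195=57  182^196=113
  182^197=44  182^198=64  182^199=63  182^200=212  182^201=188
  182^202=123  182^203=209  182^204=304  182^205=51  182^206=14
  182^207=231  182^208=5  182^209=248  182^210=120  182^211=325
  182^212=232  182^213=187  182^214=272  182^215=185  182^216=239
  182^217=137  182^218=109  182^219=309  182^220=299  182^221=134
  182^222=225
Found 225 at exponent 222.

222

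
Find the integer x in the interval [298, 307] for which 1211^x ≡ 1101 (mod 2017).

Compute 1211^298 mod 2017 = 1090, then multiply by 1211 repeatedly:
  1211^298=1090  1211^299=872  1211^300=1101
Found 1101 at exponent 300.

300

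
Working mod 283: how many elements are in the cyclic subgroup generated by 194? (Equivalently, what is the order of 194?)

282

The order of 194 must divide p − 1 = 282 = 2 · 3 · 47.
Divisors: 1, 2, 3, 6, 47, 94, 141, 282.
Check each in increasing order: 194^1 ≡ 194;  194^2 ≡ 280;  194^3 ≡ 267;  194^6 ≡ 256;  194^47 ≡ 45;  194^94 ≡ 44;  194^141 ≡ 282;  194^282 ≡ 1.
Smallest exponent giving 1 is 282.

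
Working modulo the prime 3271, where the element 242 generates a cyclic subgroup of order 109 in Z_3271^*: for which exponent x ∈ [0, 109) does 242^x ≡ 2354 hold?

Baby-step giant-step with m = ceil(sqrt(109)) = 11.
Baby table (242^j mod 3271 for j=0..10):
  0:1  1:242  2:2957  3:2516  4:466  5:1558  6:871  7:1438
  8:1270  9:3137  10:282
Giant step factor: 242^(-11) ≡ 622 (mod 3271).
Scan 2354·622^i mod 3271 for i = 0, 1, …:
  i=0: 2354   i=1: 2051   i=2: 32   i=3: 278
  i=4: 2824   i=5: 1
Match at i=5, j=0: x = 5·11 + 0 = 55.

55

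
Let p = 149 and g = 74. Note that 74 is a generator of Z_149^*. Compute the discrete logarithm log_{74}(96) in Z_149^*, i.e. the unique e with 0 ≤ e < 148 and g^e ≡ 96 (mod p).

56

Baby-step giant-step with m = ceil(sqrt(148)) = 13.
Baby table (74^j mod 149 for j=0..12):
  0:1  1:74  2:112  3:93  4:28  5:135  6:7  7:71
  8:39  9:55  10:47  11:51  12:49
Giant step factor: 74^(-13) ≡ 3 (mod 149).
Scan 96·3^i mod 149 for i = 0, 1, …:
  i=0: 96   i=1: 139   i=2: 119   i=3: 59
  i=4: 28
Match at i=4, j=4: e = 4·13 + 4 = 56.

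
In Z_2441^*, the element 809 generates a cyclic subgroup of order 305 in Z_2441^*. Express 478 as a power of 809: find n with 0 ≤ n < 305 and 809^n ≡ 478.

119

Baby-step giant-step with m = ceil(sqrt(305)) = 18.
Baby table (809^j mod 2441 for j=0..17):
  0:1  1:809  2:293  3:260  4:414  5:509  6:1693  7:236
  8:526  9:800  10:335  11:64  12:515  13:1665  14:1994  15:2086
  16:843  17:948
Giant step factor: 809^(-18) ≡ 1956 (mod 2441).
Scan 478·1956^i mod 2441 for i = 0, 1, …:
  i=0: 478   i=1: 65   i=2: 208   i=3: 1642
  i=4: 1837   i=5: 20   i=6: 64
Match at i=6, j=11: n = 6·18 + 11 = 119.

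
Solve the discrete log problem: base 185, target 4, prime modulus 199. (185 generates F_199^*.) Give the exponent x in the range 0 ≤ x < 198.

Successive powers of 185 modulo 199:
  185^0=1  185^1=185  185^2=196  185^3=42  185^4=9  185^5=73
  185^6=172  185^7=179  185^8=81  185^9=60  185^10=155  185^11=19
  185^12=132  185^13=142  185^14=2  185^15=171  185^16=193  185^17=84
  185^18=18  185^19=146  185^20=145  185^21=159  185^22=162  185^23=120
  185^24=111  185^25=38  185^26=65  185^27=85  185^28=4
So 185^28 ≡ 4 (mod 199), giving x = 28.

28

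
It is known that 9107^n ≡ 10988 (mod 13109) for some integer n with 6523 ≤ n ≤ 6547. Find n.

6528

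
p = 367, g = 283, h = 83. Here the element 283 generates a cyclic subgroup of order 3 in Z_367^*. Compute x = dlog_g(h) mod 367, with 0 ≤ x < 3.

2

Successive powers of 283 modulo 367:
  283^0=1  283^1=283  283^2=83
So 283^2 ≡ 83 (mod 367), giving x = 2.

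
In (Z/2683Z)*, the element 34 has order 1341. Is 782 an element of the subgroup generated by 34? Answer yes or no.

yes

782 ∈ ⟨34⟩ iff 782^1341 ≡ 1 (mod 2683), since |⟨34⟩| = 1341.
782^1341 mod 2683 = 1.
Since 1 = 1, 782 lies in the subgroup.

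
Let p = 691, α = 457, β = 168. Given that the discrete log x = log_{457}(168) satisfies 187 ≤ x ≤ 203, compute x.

Compute 457^187 mod 691 = 186, then multiply by 457 repeatedly:
  457^187=186  457^188=9  457^189=658  457^190=121  457^191=17
  457^192=168
Found 168 at exponent 192.

192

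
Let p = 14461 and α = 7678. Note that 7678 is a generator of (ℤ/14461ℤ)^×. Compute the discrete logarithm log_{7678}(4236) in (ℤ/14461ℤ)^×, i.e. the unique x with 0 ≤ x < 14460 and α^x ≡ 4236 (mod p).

Baby-step giant-step with m = ceil(sqrt(14460)) = 121.
Baby table (7678^j mod 14461 for j=0..120):
  0:1  1:7678  2:8648  3:8893  4:10073  5:3066  6:12701  7:7755
  8:6953  9:9583  10:706  11:12254  12:2946  13:2384  14:11187  15:9907
  16:1086  17:8772  18:6539  19:12311  20:6762  21:3646  22:11953  23:5628
  24:2316  25:9679  26:283  27:3724  28:3475  29:505  30:1842  31:18
  32:8055  33:11054  34:1003  35:7782  36:11805  37:11703  38:9441  39:9466
  40:13423  41:12708  42:3657  43:9645  44:13990  45:13373  46:4794  47:5087
  48:13286  49:2014  50:4683  51:6028  52:7784  53:12700  54:77  55:12766
  56:690  57:5094  58:9188  59:4706  60:9090  61:4234  62:324  63:380
  64:10979  65:3593  66:9927  67:10036  68:8200  69:10867  70:11317  71:10238
  72:11829  73:7982  74:78  75:5983  76:9338  77:13987  78:4800  79:7772
  80:7330  81:11989  82:7277  83:9963  84:11685  85:1386  86:12873  87:12420
  88:4926  89:6313  90:12403  91:4549  92:3907  93:5832  94:6840  95:9629
  96:6830  97:5154  98:7116  99:2990  100:7613  101:1252  102:10752  103:10468
  104:13527  105:1404  106:6467  107:9013  108:5929  109:14095  110:9747  111:1791
  112:13348  113:837  114:5802  115:7876  116:10487  117:338  118:6645  119:1902
  120:12407
Giant step factor: 7678^(-121) ≡ 8662 (mod 14461).
Scan 4236·8662^i mod 14461 for i = 0, 1, …:
  i=0: 4236   i=1: 4675   i=2: 4050   i=3: 13175
  i=4: 10099   i=5: 2949   i=6: 6112   i=7: 423
  i=8: 5393   i=9: 5136     …   i=110: 6605
  i=111: 4794
Match at i=111, j=46: x = 111·121 + 46 = 13477.

13477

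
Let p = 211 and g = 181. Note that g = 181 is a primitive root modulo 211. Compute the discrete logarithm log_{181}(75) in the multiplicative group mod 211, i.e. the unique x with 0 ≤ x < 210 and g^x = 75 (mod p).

167

Baby-step giant-step with m = ceil(sqrt(210)) = 15.
Baby table (181^j mod 211 for j=0..14):
  0:1  1:181  2:56  3:8  4:182  5:26  6:64  7:190
  8:208  9:90  10:43  11:187  12:87  13:133  14:19
Giant step factor: 181^(-15) ≡ 67 (mod 211).
Scan 75·67^i mod 211 for i = 0, 1, …:
  i=0: 75   i=1: 172   i=2: 130   i=3: 59
  i=4: 155   i=5: 46   i=6: 128   i=7: 136
  i=8: 39   i=9: 81   i=10: 152   i=11: 56
Match at i=11, j=2: x = 11·15 + 2 = 167.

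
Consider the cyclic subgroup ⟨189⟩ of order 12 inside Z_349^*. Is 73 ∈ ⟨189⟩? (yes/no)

73 ∈ ⟨189⟩ iff 73^12 ≡ 1 (mod 349), since |⟨189⟩| = 12.
73^12 mod 349 = 249.
Since 249 ≠ 1, 73 does not lie in the subgroup.

no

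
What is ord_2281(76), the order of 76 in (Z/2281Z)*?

57

The order of 76 must divide p − 1 = 2280 = 2^3 · 3 · 5 · 19.
Divisors: 1, 2, 3, 4, 5, 6, 8, 10, 12, 15, 19, 20, 24, 30, 38, 40, 57, 60, 76, 95, 114, 120, 152, 190, 228, 285, 380, 456, 570, 760, 1140, 2280.
Check each in increasing order: 76^1 ≡ 76;  76^2 ≡ 1214;  76^3 ≡ 1024;  76^4 ≡ 270;  76^5 ≡ 2272;  76^6 ≡ 1597;  76^8 ≡ 2189;  76^10 ≡ 81;  76^12 ≡ 251;  76^15 ≡ 1552;  76^19 ≡ 1617;  76^20 ≡ 1999;  76^24 ≡ 1414;  76^30 ≡ 2249;  76^38 ≡ 663;  76^40 ≡ 1970;  76^57 ≡ 1.
Smallest exponent giving 1 is 57.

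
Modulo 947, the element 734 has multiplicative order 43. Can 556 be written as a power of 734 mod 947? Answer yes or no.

no

556 ∈ ⟨734⟩ iff 556^43 ≡ 1 (mod 947), since |⟨734⟩| = 43.
556^43 mod 947 = 514.
Since 514 ≠ 1, 556 does not lie in the subgroup.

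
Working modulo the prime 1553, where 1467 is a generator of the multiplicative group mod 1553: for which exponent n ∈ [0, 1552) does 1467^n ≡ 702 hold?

390

Baby-step giant-step with m = ceil(sqrt(1552)) = 40.
Baby table (1467^j mod 1553 for j=0..39):
  0:1  1:1467  2:1184  3:674  4:1050  5:1327  6:800  7:1085
  8:1423  9:309  10:1380  11:901  12:164  13:1426  14:51  15:273
  16:1370  17:208  18:748  19:898  20:422  21:980  22:1135  23:229
  24:495  25:914  26:599  27:1288  28:1048  29:1499  30:1538  31:1290
  32:876  33:761  34:1333  35:284  36:424  37:808  38:397  39:24
Giant step factor: 1467^(-40) ≡ 699 (mod 1553).
Scan 702·699^i mod 1553 for i = 0, 1, …:
  i=0: 702   i=1: 1503   i=2: 769   i=3: 193
  i=4: 1349   i=5: 280   i=6: 42   i=7: 1404
  i=8: 1453   i=9: 1538
Match at i=9, j=30: n = 9·40 + 30 = 390.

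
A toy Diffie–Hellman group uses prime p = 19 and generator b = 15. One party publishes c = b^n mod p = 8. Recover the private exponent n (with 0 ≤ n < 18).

15

Successive powers of 15 modulo 19:
  15^0=1  15^1=15  15^2=16  15^3=12  15^4=9  15^5=2
  15^6=11  15^7=13  15^8=5  15^9=18  15^10=4  15^11=3
  15^12=7  15^13=10  15^14=17  15^15=8
So 15^15 ≡ 8 (mod 19), giving n = 15.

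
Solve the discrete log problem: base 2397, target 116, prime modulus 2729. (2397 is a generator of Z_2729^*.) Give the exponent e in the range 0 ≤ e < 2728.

Baby-step giant-step with m = ceil(sqrt(2728)) = 53.
Baby table (2397^j mod 2729 for j=0..52):
  0:1  1:2397  2:1064  3:1522  4:2290  5:1111  6:2292  7:447
  8:1691  9:762  10:813  11:255  12:2668  13:1149  14:592  15:2673
  16:2218  17:454  18:2096  19:23  20:551  21:2640  22:2258  23:819
  24:992  25:865  26:2094  27:687  28:1152  29:2325  30:407  31:1326
  32:1866  33:2700  34:1441  35:1892  36:2255  37:1815  38:529  39:1757
  40:682  41:83  42:2463  43:984  44:792  45:1769  46:2156  47:1935
  48:1624  49:1174  50:479  51:1983  52:2062
Giant step factor: 2397^(-53) ≡ 76 (mod 2729).
Scan 116·76^i mod 2729 for i = 0, 1, …:
  i=0: 116   i=1: 629   i=2: 1411   i=3: 805
  i=4: 1142   i=5: 2193   i=6: 199   i=7: 1479
  i=8: 515   i=9: 934     …   i=50: 1033
  i=51: 2096
Match at i=51, j=18: e = 51·53 + 18 = 2721.

2721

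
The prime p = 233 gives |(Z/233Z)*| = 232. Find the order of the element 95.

232

The order of 95 must divide p − 1 = 232 = 2^3 · 29.
Divisors: 1, 2, 4, 8, 29, 58, 116, 232.
Check each in increasing order: 95^1 ≡ 95;  95^2 ≡ 171;  95^4 ≡ 116;  95^8 ≡ 175;  95^29 ≡ 12;  95^58 ≡ 144;  95^116 ≡ 232;  95^232 ≡ 1.
Smallest exponent giving 1 is 232.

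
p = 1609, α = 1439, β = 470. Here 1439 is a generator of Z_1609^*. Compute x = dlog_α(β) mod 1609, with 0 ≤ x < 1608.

Baby-step giant-step with m = ceil(sqrt(1608)) = 41.
Baby table (1439^j mod 1609 for j=0..40):
  0:1  1:1439  2:1547  3:886  4:626  5:1383  6:1413  7:1140
  8:889  9:116  10:1197  11:853  12:1409  13:211  14:1137  15:1399
  16:302  17:148  18:584  19:478  20:799  21:935  22:341  23:1563
  24:1384  25:1243  26:1078  27:166  28:742  29:971  30:657  31:940
  32:1100  33:1253  34:987  35:1155  36:1557  37:795  38:6  39:589
  40:1237
Giant step factor: 1439^(-41) ≡ 1507 (mod 1609).
Scan 470·1507^i mod 1609 for i = 0, 1, …:
  i=0: 470   i=1: 330   i=2: 129   i=3: 1323
  i=4: 210   i=5: 1106   i=6: 1427   i=7: 865
  i=8: 265   i=9: 323     …   i=22: 1518
  i=23: 1237
Match at i=23, j=40: x = 23·41 + 40 = 983.

983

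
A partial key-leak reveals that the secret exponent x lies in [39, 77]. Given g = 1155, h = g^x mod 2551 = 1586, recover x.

41

Compute 1155^39 mod 2551 = 989, then multiply by 1155 repeatedly:
  1155^39=989  1155^40=1998  1155^41=1586
Found 1586 at exponent 41.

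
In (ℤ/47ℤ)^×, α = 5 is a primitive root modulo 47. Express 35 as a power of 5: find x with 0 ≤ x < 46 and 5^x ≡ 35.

33

Baby-step giant-step with m = ceil(sqrt(46)) = 7.
Baby table (5^j mod 47 for j=0..6):
  0:1  1:5  2:25  3:31  4:14  5:23  6:21
Giant step factor: 5^(-7) ≡ 30 (mod 47).
Scan 35·30^i mod 47 for i = 0, 1, …:
  i=0: 35   i=1: 16   i=2: 10   i=3: 18
  i=4: 23
Match at i=4, j=5: x = 4·7 + 5 = 33.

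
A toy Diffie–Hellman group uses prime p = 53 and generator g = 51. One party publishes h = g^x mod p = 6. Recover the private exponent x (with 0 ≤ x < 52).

18

Successive powers of 51 modulo 53:
  51^0=1  51^1=51  51^2=4  51^3=45  51^4=16  51^5=21
  51^6=11  51^7=31  51^8=44  51^9=18  51^10=17  51^11=19
  51^12=15  51^13=23  51^14=7  51^15=39  51^16=28  51^17=50
  51^18=6
So 51^18 ≡ 6 (mod 53), giving x = 18.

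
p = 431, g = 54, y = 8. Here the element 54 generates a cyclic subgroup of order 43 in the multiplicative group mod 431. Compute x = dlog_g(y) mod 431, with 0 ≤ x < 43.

Baby-step giant-step with m = ceil(sqrt(43)) = 7.
Baby table (54^j mod 431 for j=0..6):
  0:1  1:54  2:330  3:149  4:288  5:36  6:220
Giant step factor: 54^(-7) ≡ 337 (mod 431).
Scan 8·337^i mod 431 for i = 0, 1, …:
  i=0: 8   i=1: 110   i=2: 4   i=3: 55
  i=4: 2   i=5: 243   i=6: 1
Match at i=6, j=0: x = 6·7 + 0 = 42.

42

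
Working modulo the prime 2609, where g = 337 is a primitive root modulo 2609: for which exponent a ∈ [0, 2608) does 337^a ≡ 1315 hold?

Baby-step giant-step with m = ceil(sqrt(2608)) = 52.
Baby table (337^j mod 2609 for j=0..51):
  0:1  1:337  2:1382  3:1332  4:136  5:1479  6:104  7:1131
  8:233  9:251  10:1099  11:2494  12:380  13:219  14:751  15:14
  16:2109  17:1085  18:385  19:1904  20:2443  21:1456  22:180  23:653
  24:905  25:2341  26:999  27:102  28:457  29:78  30:196  31:827
  32:2145  33:172  34:566  35:285  36:2121  37:2520  38:1315  39:2234
  40:1466  41:941  42:1428  43:1180  44:1092  45:135  46:1142  47:1331
  48:2408  49:97  50:1381  51:995
Giant step factor: 337^(-52) ≡ 446 (mod 2609).
Scan 1315·446^i mod 2609 for i = 0, 1, …:
  i=0: 1315
Match at i=0, j=38: a = 0·52 + 38 = 38.

38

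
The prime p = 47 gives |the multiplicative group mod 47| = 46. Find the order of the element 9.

23

The order of 9 must divide p − 1 = 46 = 2 · 23.
Divisors: 1, 2, 23, 46.
Check each in increasing order: 9^1 ≡ 9;  9^2 ≡ 34;  9^23 ≡ 1.
Smallest exponent giving 1 is 23.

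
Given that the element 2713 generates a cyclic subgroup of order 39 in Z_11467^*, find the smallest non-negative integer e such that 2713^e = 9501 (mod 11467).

Successive powers of 2713 modulo 11467:
  2713^0=1  2713^1=2713  2713^2=10022  2713^3=1429  2713^4=1031  2713^5=10622
  2713^6=915  2713^7=5523  2713^8=7997  2713^9=297  2713^10=3071  2713^11=6581
  2713^12=134  2713^13=8065  2713^14=1309  2713^15=8014  2713^16=550  2713^17=1440
  2713^18=7940  2713^19=6194  2713^20=5167  2713^21=5397  2713^22=10169  2713^23=10362
  2713^24=6489  2713^25=2812  2713^26=3401  2713^27=7445  2713^28=4898  2713^29=9488
  2713^30=8996  2713^31=4372  2713^32=4358  2713^33=777  2713^34=9540  2713^35=1001
  2713^36=9501
So 2713^36 ≡ 9501 (mod 11467), giving e = 36.

36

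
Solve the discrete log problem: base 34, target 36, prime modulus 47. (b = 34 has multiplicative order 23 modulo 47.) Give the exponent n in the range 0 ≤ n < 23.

Successive powers of 34 modulo 47:
  34^0=1  34^1=34  34^2=28  34^3=12  34^4=32  34^5=7
  34^6=3  34^7=8  34^8=37  34^9=36
So 34^9 ≡ 36 (mod 47), giving n = 9.

9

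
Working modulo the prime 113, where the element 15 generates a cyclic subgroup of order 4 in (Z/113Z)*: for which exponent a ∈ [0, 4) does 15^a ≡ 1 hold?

Successive powers of 15 modulo 113:
  15^0=1
So 15^0 ≡ 1 (mod 113), giving a = 0.

0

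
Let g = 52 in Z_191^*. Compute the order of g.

19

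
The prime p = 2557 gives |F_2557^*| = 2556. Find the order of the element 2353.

2556

The order of 2353 must divide p − 1 = 2556 = 2^2 · 3^2 · 71.
Divisors: 1, 2, 3, 4, 6, 9, 12, 18, 36, 71, 142, 213, 284, 426, 639, 852, 1278, 2556.
Check each in increasing order: 2353^1 ≡ 2353;  2353^2 ≡ 704;  2353^3 ≡ 2133;  2353^4 ≡ 2115;  2353^6 ≡ 786;  2353^9 ≡ 1703;  2353^12 ≡ 1559;  2353^18 ≡ 571;  2353^36 ≡ 1302;  2353^71 ≡ 2219;  2353^142 ≡ 1736;  2353^213 ≡ 1342;  2353^284 ≡ 1550;  2353^426 ≡ 836;  2353^639 ≡ 1946;  2353^852 ≡ 835;  2353^1278 ≡ 2556;  2353^2556 ≡ 1.
Smallest exponent giving 1 is 2556.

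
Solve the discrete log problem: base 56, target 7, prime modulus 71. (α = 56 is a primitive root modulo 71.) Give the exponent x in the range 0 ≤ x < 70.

59

Baby-step giant-step with m = ceil(sqrt(70)) = 9.
Baby table (56^j mod 71 for j=0..8):
  0:1  1:56  2:12  3:33  4:2  5:41  6:24  7:66
  8:4
Giant step factor: 56^(-9) ≡ 13 (mod 71).
Scan 7·13^i mod 71 for i = 0, 1, …:
  i=0: 7   i=1: 20   i=2: 47   i=3: 43
  i=4: 62   i=5: 25   i=6: 41
Match at i=6, j=5: x = 6·9 + 5 = 59.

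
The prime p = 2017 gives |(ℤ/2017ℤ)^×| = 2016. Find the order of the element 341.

1008

The order of 341 must divide p − 1 = 2016 = 2^5 · 3^2 · 7.
Divisors: 1, 2, 3, 4, 6, 7, 8, 9, 12, 14, 16, 18, 21, 24, 28, 32, 36, 42, 48, 56, 63, 72, 84, 96, 112, 126, 144, 168, 224, 252, 288, 336, 504, 672, 1008, 2016.
Check each in increasing order: 341^1 ≡ 341;  341^2 ≡ 1312;  341^3 ≡ 1635;  341^4 ≡ 843;  341^6 ≡ 700;  341^7 ≡ 694;  341^8 ≡ 665;  341^9 ≡ 861;  341^12 ≡ 1886;  341^14 ≡ 1590;  341^16 ≡ 502;  341^18 ≡ 1082;  341^21 ≡ 161;  341^24 ≡ 1025;  341^28 ≡ 799;  341^32 ≡ 1896;  341^36 ≡ 864;  341^42 ≡ 1717;  341^48 ≡ 1785;  341^56 ≡ 1029;  341^63 ≡ 108;  341^72 ≡ 206;  341^84 ≡ 1252;  341^96 ≡ 1382;  341^112 ≡ 1933;  341^126 ≡ 1579;  341^144 ≡ 79;  341^168 ≡ 295;  341^224 ≡ 1005;  341^252 ≡ 229;  341^288 ≡ 190;  341^336 ≡ 294;  341^504 ≡ 2016;  341^672 ≡ 1722;  341^1008 ≡ 1.
Smallest exponent giving 1 is 1008.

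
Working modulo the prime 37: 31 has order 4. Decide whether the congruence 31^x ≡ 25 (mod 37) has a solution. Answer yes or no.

⟨31⟩ has order 4; its elements mod 37 are {1, 6, 31, 36}.
25 is not in this set.

no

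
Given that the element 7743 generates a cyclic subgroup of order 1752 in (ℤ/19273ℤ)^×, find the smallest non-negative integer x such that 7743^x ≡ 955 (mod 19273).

300

Baby-step giant-step with m = ceil(sqrt(1752)) = 42.
Baby table (7743^j mod 19273 for j=0..41):
  0:1  1:7743  2:15019  3:18108  4:18442  5:2749  6:8115  7:4465
  8:16006  9:9068  10:1985  11:9274  12:16657  13:235  14:7943  15:2506
  16:15320  17:16718  18:10006  19:18271  20:8533  21:3175  22:10950  23:3923
  24:1541  25:1976  26:16679  27:16397  28:10720  29:15422  30:16311  31:104
  32:15079  33:863  34:13751  35:9941  36:16074  37:15221  38:1808  39:7146
  40:17968  41:13710
Giant step factor: 7743^(-42) ≡ 9272 (mod 19273).
Scan 955·9272^i mod 19273 for i = 0, 1, …:
  i=0: 955   i=1: 8453   i=2: 12198   i=3: 5892
  i=4: 10942   i=5: 1152   i=6: 4102   i=7: 8115
Match at i=7, j=6: x = 7·42 + 6 = 300.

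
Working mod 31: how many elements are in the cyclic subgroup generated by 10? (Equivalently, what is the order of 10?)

The order of 10 must divide p − 1 = 30 = 2 · 3 · 5.
Divisors: 1, 2, 3, 5, 6, 10, 15, 30.
Check each in increasing order: 10^1 ≡ 10;  10^2 ≡ 7;  10^3 ≡ 8;  10^5 ≡ 25;  10^6 ≡ 2;  10^10 ≡ 5;  10^15 ≡ 1.
Smallest exponent giving 1 is 15.

15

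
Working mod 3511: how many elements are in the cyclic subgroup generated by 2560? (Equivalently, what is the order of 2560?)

The order of 2560 must divide p − 1 = 3510 = 2 · 3^3 · 5 · 13.
Divisors: 1, 2, 3, 5, 6, 9, 10, 13, 15, 18, 26, 27, 30, 39, 45, 54, 65, 78, 90, 117, 130, 135, 195, 234, 270, 351, 390, 585, 702, 1170, 1755, 3510.
Check each in increasing order: 2560^1 ≡ 2560;  2560^2 ≡ 2074;  2560^3 ≡ 808;  2560^5 ≡ 1045;  2560^6 ≡ 3329;  2560^9 ≡ 406;  2560^10 ≡ 104;  2560^13 ≡ 3279;  2560^15 ≡ 3350;  2560^18 ≡ 3330;  2560^26 ≡ 1159;  2560^27 ≡ 245;  2560^30 ≡ 1344;  2560^39 ≡ 1459;  2560^45 ≡ 1298;  2560^54 ≡ 338;  2560^65 ≡ 2190;  2560^78 ≡ 1015;  2560^90 ≡ 3035;  2560^117 ≡ 2754;  2560^130 ≡ 74;  2560^135 ≡ 88;  2560^195 ≡ 554;  2560^234 ≡ 756;  2560^270 ≡ 722;  2560^351 ≡ 1.
Smallest exponent giving 1 is 351.

351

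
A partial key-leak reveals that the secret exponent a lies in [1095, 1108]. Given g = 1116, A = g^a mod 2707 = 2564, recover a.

1100

Compute 1116^1095 mod 2707 = 1524, then multiply by 1116 repeatedly:
  1116^1095=1524  1116^1096=788  1116^1097=2340  1116^1098=1892  1116^1099=12
  1116^1100=2564
Found 2564 at exponent 1100.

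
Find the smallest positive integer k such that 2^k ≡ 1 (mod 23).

11

The order of 2 must divide p − 1 = 22 = 2 · 11.
Divisors: 1, 2, 11, 22.
Check each in increasing order: 2^1 ≡ 2;  2^2 ≡ 4;  2^11 ≡ 1.
Smallest exponent giving 1 is 11.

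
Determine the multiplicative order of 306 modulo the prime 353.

176

The order of 306 must divide p − 1 = 352 = 2^5 · 11.
Divisors: 1, 2, 4, 8, 11, 16, 22, 32, 44, 88, 176, 352.
Check each in increasing order: 306^1 ≡ 306;  306^2 ≡ 91;  306^4 ≡ 162;  306^8 ≡ 122;  306^11 ≡ 293;  306^16 ≡ 58;  306^22 ≡ 70;  306^32 ≡ 187;  306^44 ≡ 311;  306^88 ≡ 352;  306^176 ≡ 1.
Smallest exponent giving 1 is 176.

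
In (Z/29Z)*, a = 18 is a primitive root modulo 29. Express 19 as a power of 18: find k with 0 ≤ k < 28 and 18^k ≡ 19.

11

Successive powers of 18 modulo 29:
  18^0=1  18^1=18  18^2=5  18^3=3  18^4=25  18^5=15
  18^6=9  18^7=17  18^8=16  18^9=27  18^10=22  18^11=19
So 18^11 ≡ 19 (mod 29), giving k = 11.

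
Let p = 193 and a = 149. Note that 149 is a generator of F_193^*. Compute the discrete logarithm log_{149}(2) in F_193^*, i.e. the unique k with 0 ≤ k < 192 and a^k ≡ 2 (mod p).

134

Baby-step giant-step with m = ceil(sqrt(192)) = 14.
Baby table (149^j mod 193 for j=0..13):
  0:1  1:149  2:6  3:122  4:36  5:153  6:23  7:146
  8:138  9:104  10:56  11:45  12:143  13:77
Giant step factor: 149^(-14) ≡ 101 (mod 193).
Scan 2·101^i mod 193 for i = 0, 1, …:
  i=0: 2   i=1: 9   i=2: 137   i=3: 134
  i=4: 24   i=5: 108   i=6: 100   i=7: 64
  i=8: 95   i=9: 138
Match at i=9, j=8: k = 9·14 + 8 = 134.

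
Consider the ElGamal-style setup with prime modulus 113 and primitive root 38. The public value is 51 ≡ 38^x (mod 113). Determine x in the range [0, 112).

106

Baby-step giant-step with m = ceil(sqrt(112)) = 11.
Baby table (38^j mod 113 for j=0..10):
  0:1  1:38  2:88  3:67  4:60  5:20  6:82  7:65
  8:97  9:70  10:61
Giant step factor: 38^(-11) ≡ 76 (mod 113).
Scan 51·76^i mod 113 for i = 0, 1, …:
  i=0: 51   i=1: 34   i=2: 98   i=3: 103
  i=4: 31   i=5: 96   i=6: 64   i=7: 5
  i=8: 41   i=9: 65
Match at i=9, j=7: x = 9·11 + 7 = 106.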